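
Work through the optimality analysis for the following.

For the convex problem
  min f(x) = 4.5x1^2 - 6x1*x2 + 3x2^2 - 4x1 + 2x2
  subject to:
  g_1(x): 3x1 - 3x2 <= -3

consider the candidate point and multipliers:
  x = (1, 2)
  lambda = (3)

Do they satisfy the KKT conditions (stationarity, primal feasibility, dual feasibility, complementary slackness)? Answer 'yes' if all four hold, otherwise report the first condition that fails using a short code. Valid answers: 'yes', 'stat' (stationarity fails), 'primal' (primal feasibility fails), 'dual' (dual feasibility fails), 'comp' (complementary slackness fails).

Gradient of f: grad f(x) = Q x + c = (-7, 8)
Constraint values g_i(x) = a_i^T x - b_i:
  g_1((1, 2)) = 0
Stationarity residual: grad f(x) + sum_i lambda_i a_i = (2, -1)
  -> stationarity FAILS
Primal feasibility (all g_i <= 0): OK
Dual feasibility (all lambda_i >= 0): OK
Complementary slackness (lambda_i * g_i(x) = 0 for all i): OK

Verdict: the first failing condition is stationarity -> stat.

stat


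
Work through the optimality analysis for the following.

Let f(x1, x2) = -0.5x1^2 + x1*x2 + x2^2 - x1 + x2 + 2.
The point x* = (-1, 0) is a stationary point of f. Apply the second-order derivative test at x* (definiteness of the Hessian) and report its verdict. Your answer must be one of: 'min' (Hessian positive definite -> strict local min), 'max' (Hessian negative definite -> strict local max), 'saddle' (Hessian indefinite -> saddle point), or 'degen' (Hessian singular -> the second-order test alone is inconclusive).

Compute the Hessian H = grad^2 f:
  H = [[-1, 1], [1, 2]]
Verify stationarity: grad f(x*) = H x* + g = (0, 0).
Eigenvalues of H: -1.3028, 2.3028.
Eigenvalues have mixed signs, so H is indefinite -> x* is a saddle point.

saddle


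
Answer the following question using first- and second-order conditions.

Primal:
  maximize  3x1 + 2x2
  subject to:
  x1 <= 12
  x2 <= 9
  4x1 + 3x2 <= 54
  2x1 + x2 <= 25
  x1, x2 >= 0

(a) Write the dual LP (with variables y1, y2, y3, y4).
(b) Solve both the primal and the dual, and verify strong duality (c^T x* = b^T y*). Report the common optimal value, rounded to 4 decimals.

The standard primal-dual pair for 'max c^T x s.t. A x <= b, x >= 0' is:
  Dual:  min b^T y  s.t.  A^T y >= c,  y >= 0.

So the dual LP is:
  minimize  12y1 + 9y2 + 54y3 + 25y4
  subject to:
    y1 + 4y3 + 2y4 >= 3
    y2 + 3y3 + y4 >= 2
    y1, y2, y3, y4 >= 0

Solving the primal: x* = (10.5, 4).
  primal value c^T x* = 39.5.
Solving the dual: y* = (0, 0, 0.5, 0.5).
  dual value b^T y* = 39.5.
Strong duality: c^T x* = b^T y*. Confirmed.

39.5


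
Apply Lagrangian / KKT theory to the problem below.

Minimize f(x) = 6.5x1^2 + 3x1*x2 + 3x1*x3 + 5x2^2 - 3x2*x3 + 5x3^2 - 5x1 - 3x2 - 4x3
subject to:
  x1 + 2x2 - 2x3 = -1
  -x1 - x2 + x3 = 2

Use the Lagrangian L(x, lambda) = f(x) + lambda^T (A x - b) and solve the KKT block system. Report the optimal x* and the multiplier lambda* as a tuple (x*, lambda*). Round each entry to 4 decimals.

Form the Lagrangian:
  L(x, lambda) = (1/2) x^T Q x + c^T x + lambda^T (A x - b)
Stationarity (grad_x L = 0): Q x + c + A^T lambda = 0.
Primal feasibility: A x = b.

This gives the KKT block system:
  [ Q   A^T ] [ x     ]   [-c ]
  [ A    0  ] [ lambda ] = [ b ]

Solving the linear system:
  x*      = (-3, 2.2857, 1.2857)
  lambda* = (-40.2857, -73.5714)
  f(x*)   = 54.9286

x* = (-3, 2.2857, 1.2857), lambda* = (-40.2857, -73.5714)


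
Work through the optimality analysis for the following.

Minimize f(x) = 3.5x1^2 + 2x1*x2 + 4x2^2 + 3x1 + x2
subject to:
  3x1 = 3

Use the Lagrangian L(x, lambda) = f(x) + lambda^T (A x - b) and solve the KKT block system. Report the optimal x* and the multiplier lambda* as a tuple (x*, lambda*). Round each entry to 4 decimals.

Form the Lagrangian:
  L(x, lambda) = (1/2) x^T Q x + c^T x + lambda^T (A x - b)
Stationarity (grad_x L = 0): Q x + c + A^T lambda = 0.
Primal feasibility: A x = b.

This gives the KKT block system:
  [ Q   A^T ] [ x     ]   [-c ]
  [ A    0  ] [ lambda ] = [ b ]

Solving the linear system:
  x*      = (1, -0.375)
  lambda* = (-3.0833)
  f(x*)   = 5.9375

x* = (1, -0.375), lambda* = (-3.0833)


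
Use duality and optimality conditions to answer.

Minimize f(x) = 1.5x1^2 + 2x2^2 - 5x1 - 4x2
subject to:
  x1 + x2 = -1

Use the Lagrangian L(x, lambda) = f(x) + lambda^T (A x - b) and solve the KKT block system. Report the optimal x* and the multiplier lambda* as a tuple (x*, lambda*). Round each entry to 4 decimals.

Form the Lagrangian:
  L(x, lambda) = (1/2) x^T Q x + c^T x + lambda^T (A x - b)
Stationarity (grad_x L = 0): Q x + c + A^T lambda = 0.
Primal feasibility: A x = b.

This gives the KKT block system:
  [ Q   A^T ] [ x     ]   [-c ]
  [ A    0  ] [ lambda ] = [ b ]

Solving the linear system:
  x*      = (-0.4286, -0.5714)
  lambda* = (6.2857)
  f(x*)   = 5.3571

x* = (-0.4286, -0.5714), lambda* = (6.2857)


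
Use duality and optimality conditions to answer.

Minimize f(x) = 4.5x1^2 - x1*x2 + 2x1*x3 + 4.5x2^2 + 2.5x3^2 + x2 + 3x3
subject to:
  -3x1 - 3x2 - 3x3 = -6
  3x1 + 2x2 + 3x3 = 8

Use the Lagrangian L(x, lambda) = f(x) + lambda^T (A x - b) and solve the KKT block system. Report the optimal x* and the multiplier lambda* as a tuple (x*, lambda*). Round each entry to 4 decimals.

Form the Lagrangian:
  L(x, lambda) = (1/2) x^T Q x + c^T x + lambda^T (A x - b)
Stationarity (grad_x L = 0): Q x + c + A^T lambda = 0.
Primal feasibility: A x = b.

This gives the KKT block system:
  [ Q   A^T ] [ x     ]   [-c ]
  [ A    0  ] [ lambda ] = [ b ]

Solving the linear system:
  x*      = (1.3, -2, 2.7)
  lambda* = (-31.0333, -37.4)
  f(x*)   = 59.55

x* = (1.3, -2, 2.7), lambda* = (-31.0333, -37.4)


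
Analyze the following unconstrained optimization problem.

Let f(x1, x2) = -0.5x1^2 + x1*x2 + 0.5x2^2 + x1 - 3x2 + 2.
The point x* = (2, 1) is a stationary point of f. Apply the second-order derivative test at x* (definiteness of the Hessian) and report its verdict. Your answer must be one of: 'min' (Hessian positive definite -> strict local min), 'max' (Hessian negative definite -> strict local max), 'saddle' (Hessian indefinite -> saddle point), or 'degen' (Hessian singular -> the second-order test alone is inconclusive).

Compute the Hessian H = grad^2 f:
  H = [[-1, 1], [1, 1]]
Verify stationarity: grad f(x*) = H x* + g = (0, 0).
Eigenvalues of H: -1.4142, 1.4142.
Eigenvalues have mixed signs, so H is indefinite -> x* is a saddle point.

saddle


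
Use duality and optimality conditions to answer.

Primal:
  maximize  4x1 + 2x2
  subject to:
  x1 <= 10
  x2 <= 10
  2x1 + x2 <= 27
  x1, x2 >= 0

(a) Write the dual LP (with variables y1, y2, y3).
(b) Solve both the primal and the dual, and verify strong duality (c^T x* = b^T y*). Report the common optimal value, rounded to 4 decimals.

The standard primal-dual pair for 'max c^T x s.t. A x <= b, x >= 0' is:
  Dual:  min b^T y  s.t.  A^T y >= c,  y >= 0.

So the dual LP is:
  minimize  10y1 + 10y2 + 27y3
  subject to:
    y1 + 2y3 >= 4
    y2 + y3 >= 2
    y1, y2, y3 >= 0

Solving the primal: x* = (8.5, 10).
  primal value c^T x* = 54.
Solving the dual: y* = (0, 0, 2).
  dual value b^T y* = 54.
Strong duality: c^T x* = b^T y*. Confirmed.

54


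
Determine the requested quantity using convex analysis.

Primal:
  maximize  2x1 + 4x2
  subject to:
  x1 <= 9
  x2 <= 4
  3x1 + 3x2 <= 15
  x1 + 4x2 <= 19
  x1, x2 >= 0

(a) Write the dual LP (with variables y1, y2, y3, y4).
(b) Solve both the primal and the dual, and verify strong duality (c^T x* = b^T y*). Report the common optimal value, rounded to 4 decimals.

The standard primal-dual pair for 'max c^T x s.t. A x <= b, x >= 0' is:
  Dual:  min b^T y  s.t.  A^T y >= c,  y >= 0.

So the dual LP is:
  minimize  9y1 + 4y2 + 15y3 + 19y4
  subject to:
    y1 + 3y3 + y4 >= 2
    y2 + 3y3 + 4y4 >= 4
    y1, y2, y3, y4 >= 0

Solving the primal: x* = (1, 4).
  primal value c^T x* = 18.
Solving the dual: y* = (0, 2, 0.6667, 0).
  dual value b^T y* = 18.
Strong duality: c^T x* = b^T y*. Confirmed.

18


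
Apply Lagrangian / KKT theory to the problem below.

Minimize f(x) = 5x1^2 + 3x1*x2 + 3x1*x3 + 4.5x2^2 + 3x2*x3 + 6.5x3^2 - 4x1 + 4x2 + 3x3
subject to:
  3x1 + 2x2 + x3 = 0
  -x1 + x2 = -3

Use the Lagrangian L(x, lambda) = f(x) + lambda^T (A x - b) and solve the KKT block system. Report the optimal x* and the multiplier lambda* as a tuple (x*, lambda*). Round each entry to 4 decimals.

Form the Lagrangian:
  L(x, lambda) = (1/2) x^T Q x + c^T x + lambda^T (A x - b)
Stationarity (grad_x L = 0): Q x + c + A^T lambda = 0.
Primal feasibility: A x = b.

This gives the KKT block system:
  [ Q   A^T ] [ x     ]   [-c ]
  [ A    0  ] [ lambda ] = [ b ]

Solving the linear system:
  x*      = (1.2414, -1.7586, -0.2069)
  lambda* = (1.2414, 6.2414)
  f(x*)   = 3.0517

x* = (1.2414, -1.7586, -0.2069), lambda* = (1.2414, 6.2414)


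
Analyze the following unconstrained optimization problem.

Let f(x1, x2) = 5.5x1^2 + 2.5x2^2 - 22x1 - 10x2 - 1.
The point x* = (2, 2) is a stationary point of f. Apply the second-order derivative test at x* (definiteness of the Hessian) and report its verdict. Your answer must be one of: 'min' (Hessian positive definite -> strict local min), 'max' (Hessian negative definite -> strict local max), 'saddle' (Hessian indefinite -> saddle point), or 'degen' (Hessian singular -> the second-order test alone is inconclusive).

Compute the Hessian H = grad^2 f:
  H = [[11, 0], [0, 5]]
Verify stationarity: grad f(x*) = H x* + g = (0, 0).
Eigenvalues of H: 5, 11.
Both eigenvalues > 0, so H is positive definite -> x* is a strict local min.

min


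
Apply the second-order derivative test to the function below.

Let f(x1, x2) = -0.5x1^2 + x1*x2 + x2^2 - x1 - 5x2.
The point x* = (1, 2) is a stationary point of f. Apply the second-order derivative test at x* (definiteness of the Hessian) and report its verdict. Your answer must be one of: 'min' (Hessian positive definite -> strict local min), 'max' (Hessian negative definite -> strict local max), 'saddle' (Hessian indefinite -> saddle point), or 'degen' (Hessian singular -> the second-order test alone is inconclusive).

Compute the Hessian H = grad^2 f:
  H = [[-1, 1], [1, 2]]
Verify stationarity: grad f(x*) = H x* + g = (0, 0).
Eigenvalues of H: -1.3028, 2.3028.
Eigenvalues have mixed signs, so H is indefinite -> x* is a saddle point.

saddle


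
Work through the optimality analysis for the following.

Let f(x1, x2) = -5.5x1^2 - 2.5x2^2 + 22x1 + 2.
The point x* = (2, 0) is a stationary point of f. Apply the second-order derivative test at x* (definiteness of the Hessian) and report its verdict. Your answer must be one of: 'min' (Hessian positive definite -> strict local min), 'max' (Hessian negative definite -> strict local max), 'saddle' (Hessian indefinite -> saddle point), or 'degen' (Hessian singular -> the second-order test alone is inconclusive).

Compute the Hessian H = grad^2 f:
  H = [[-11, 0], [0, -5]]
Verify stationarity: grad f(x*) = H x* + g = (0, 0).
Eigenvalues of H: -11, -5.
Both eigenvalues < 0, so H is negative definite -> x* is a strict local max.

max


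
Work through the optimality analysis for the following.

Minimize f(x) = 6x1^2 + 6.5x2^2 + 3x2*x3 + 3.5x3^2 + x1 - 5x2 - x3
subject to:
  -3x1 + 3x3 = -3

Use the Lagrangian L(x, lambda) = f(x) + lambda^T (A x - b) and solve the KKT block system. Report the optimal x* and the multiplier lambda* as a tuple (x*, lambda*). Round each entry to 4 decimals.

Form the Lagrangian:
  L(x, lambda) = (1/2) x^T Q x + c^T x + lambda^T (A x - b)
Stationarity (grad_x L = 0): Q x + c + A^T lambda = 0.
Primal feasibility: A x = b.

This gives the KKT block system:
  [ Q   A^T ] [ x     ]   [-c ]
  [ A    0  ] [ lambda ] = [ b ]

Solving the linear system:
  x*      = (0.2815, 0.5504, -0.7185)
  lambda* = (1.4594)
  f(x*)   = 1.313

x* = (0.2815, 0.5504, -0.7185), lambda* = (1.4594)


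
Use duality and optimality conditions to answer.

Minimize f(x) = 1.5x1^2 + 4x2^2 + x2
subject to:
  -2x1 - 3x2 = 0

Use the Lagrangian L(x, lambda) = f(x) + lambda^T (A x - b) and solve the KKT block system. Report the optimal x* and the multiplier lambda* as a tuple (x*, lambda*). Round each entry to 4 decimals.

Form the Lagrangian:
  L(x, lambda) = (1/2) x^T Q x + c^T x + lambda^T (A x - b)
Stationarity (grad_x L = 0): Q x + c + A^T lambda = 0.
Primal feasibility: A x = b.

This gives the KKT block system:
  [ Q   A^T ] [ x     ]   [-c ]
  [ A    0  ] [ lambda ] = [ b ]

Solving the linear system:
  x*      = (0.1017, -0.0678)
  lambda* = (0.1525)
  f(x*)   = -0.0339

x* = (0.1017, -0.0678), lambda* = (0.1525)


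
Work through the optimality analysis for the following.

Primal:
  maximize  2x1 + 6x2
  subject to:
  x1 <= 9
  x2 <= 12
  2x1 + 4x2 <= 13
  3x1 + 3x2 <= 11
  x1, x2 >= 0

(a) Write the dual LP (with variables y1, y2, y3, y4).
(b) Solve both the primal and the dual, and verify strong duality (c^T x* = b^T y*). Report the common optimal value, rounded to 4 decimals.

The standard primal-dual pair for 'max c^T x s.t. A x <= b, x >= 0' is:
  Dual:  min b^T y  s.t.  A^T y >= c,  y >= 0.

So the dual LP is:
  minimize  9y1 + 12y2 + 13y3 + 11y4
  subject to:
    y1 + 2y3 + 3y4 >= 2
    y2 + 4y3 + 3y4 >= 6
    y1, y2, y3, y4 >= 0

Solving the primal: x* = (0, 3.25).
  primal value c^T x* = 19.5.
Solving the dual: y* = (0, 0, 1.5, 0).
  dual value b^T y* = 19.5.
Strong duality: c^T x* = b^T y*. Confirmed.

19.5


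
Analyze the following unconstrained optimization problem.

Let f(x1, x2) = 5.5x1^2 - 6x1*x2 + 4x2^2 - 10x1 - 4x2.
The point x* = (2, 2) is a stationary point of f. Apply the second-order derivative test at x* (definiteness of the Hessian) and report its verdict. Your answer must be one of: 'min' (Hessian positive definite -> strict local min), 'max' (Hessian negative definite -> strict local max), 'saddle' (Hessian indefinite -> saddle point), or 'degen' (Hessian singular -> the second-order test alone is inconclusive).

Compute the Hessian H = grad^2 f:
  H = [[11, -6], [-6, 8]]
Verify stationarity: grad f(x*) = H x* + g = (0, 0).
Eigenvalues of H: 3.3153, 15.6847.
Both eigenvalues > 0, so H is positive definite -> x* is a strict local min.

min


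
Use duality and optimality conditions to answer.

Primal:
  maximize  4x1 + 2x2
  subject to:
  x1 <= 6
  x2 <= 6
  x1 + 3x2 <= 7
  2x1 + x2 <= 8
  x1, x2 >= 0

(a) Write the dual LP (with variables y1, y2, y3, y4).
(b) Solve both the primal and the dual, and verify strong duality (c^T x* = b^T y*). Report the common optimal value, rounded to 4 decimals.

The standard primal-dual pair for 'max c^T x s.t. A x <= b, x >= 0' is:
  Dual:  min b^T y  s.t.  A^T y >= c,  y >= 0.

So the dual LP is:
  minimize  6y1 + 6y2 + 7y3 + 8y4
  subject to:
    y1 + y3 + 2y4 >= 4
    y2 + 3y3 + y4 >= 2
    y1, y2, y3, y4 >= 0

Solving the primal: x* = (3.4, 1.2).
  primal value c^T x* = 16.
Solving the dual: y* = (0, 0, 0, 2).
  dual value b^T y* = 16.
Strong duality: c^T x* = b^T y*. Confirmed.

16


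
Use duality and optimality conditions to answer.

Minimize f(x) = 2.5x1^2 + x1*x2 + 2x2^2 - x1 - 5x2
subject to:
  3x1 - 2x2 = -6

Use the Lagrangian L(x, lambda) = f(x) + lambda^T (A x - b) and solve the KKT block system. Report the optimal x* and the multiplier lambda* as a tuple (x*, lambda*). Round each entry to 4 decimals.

Form the Lagrangian:
  L(x, lambda) = (1/2) x^T Q x + c^T x + lambda^T (A x - b)
Stationarity (grad_x L = 0): Q x + c + A^T lambda = 0.
Primal feasibility: A x = b.

This gives the KKT block system:
  [ Q   A^T ] [ x     ]   [-c ]
  [ A    0  ] [ lambda ] = [ b ]

Solving the linear system:
  x*      = (-0.7353, 1.8971)
  lambda* = (0.9265)
  f(x*)   = -1.5956

x* = (-0.7353, 1.8971), lambda* = (0.9265)


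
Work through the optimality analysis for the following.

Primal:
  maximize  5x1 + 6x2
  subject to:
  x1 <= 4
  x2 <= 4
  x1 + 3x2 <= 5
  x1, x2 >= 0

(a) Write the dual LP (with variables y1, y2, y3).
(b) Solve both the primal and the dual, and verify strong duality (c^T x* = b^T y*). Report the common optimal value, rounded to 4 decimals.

The standard primal-dual pair for 'max c^T x s.t. A x <= b, x >= 0' is:
  Dual:  min b^T y  s.t.  A^T y >= c,  y >= 0.

So the dual LP is:
  minimize  4y1 + 4y2 + 5y3
  subject to:
    y1 + y3 >= 5
    y2 + 3y3 >= 6
    y1, y2, y3 >= 0

Solving the primal: x* = (4, 0.3333).
  primal value c^T x* = 22.
Solving the dual: y* = (3, 0, 2).
  dual value b^T y* = 22.
Strong duality: c^T x* = b^T y*. Confirmed.

22


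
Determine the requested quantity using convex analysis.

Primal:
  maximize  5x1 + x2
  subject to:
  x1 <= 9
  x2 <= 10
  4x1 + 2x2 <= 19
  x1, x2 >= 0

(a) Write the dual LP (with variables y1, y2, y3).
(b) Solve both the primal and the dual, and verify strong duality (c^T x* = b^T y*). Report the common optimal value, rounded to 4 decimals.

The standard primal-dual pair for 'max c^T x s.t. A x <= b, x >= 0' is:
  Dual:  min b^T y  s.t.  A^T y >= c,  y >= 0.

So the dual LP is:
  minimize  9y1 + 10y2 + 19y3
  subject to:
    y1 + 4y3 >= 5
    y2 + 2y3 >= 1
    y1, y2, y3 >= 0

Solving the primal: x* = (4.75, 0).
  primal value c^T x* = 23.75.
Solving the dual: y* = (0, 0, 1.25).
  dual value b^T y* = 23.75.
Strong duality: c^T x* = b^T y*. Confirmed.

23.75


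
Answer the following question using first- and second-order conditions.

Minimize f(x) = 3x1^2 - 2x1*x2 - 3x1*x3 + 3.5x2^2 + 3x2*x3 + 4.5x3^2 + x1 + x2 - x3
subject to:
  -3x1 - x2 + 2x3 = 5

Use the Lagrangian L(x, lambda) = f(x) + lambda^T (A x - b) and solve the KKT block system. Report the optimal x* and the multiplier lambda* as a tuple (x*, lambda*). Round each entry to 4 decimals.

Form the Lagrangian:
  L(x, lambda) = (1/2) x^T Q x + c^T x + lambda^T (A x - b)
Stationarity (grad_x L = 0): Q x + c + A^T lambda = 0.
Primal feasibility: A x = b.

This gives the KKT block system:
  [ Q   A^T ] [ x     ]   [-c ]
  [ A    0  ] [ lambda ] = [ b ]

Solving the linear system:
  x*      = (-1.0992, -0.876, 0.4132)
  lambda* = (-1.6942)
  f(x*)   = 3.0413

x* = (-1.0992, -0.876, 0.4132), lambda* = (-1.6942)


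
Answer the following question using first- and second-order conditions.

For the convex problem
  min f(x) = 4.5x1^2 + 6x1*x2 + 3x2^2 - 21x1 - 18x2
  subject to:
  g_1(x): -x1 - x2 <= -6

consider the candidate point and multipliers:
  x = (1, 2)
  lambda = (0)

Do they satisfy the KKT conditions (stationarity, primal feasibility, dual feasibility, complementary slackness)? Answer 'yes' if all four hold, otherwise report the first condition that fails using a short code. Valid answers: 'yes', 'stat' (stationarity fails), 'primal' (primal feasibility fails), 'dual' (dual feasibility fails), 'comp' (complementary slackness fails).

Gradient of f: grad f(x) = Q x + c = (0, 0)
Constraint values g_i(x) = a_i^T x - b_i:
  g_1((1, 2)) = 3
Stationarity residual: grad f(x) + sum_i lambda_i a_i = (0, 0)
  -> stationarity OK
Primal feasibility (all g_i <= 0): FAILS
Dual feasibility (all lambda_i >= 0): OK
Complementary slackness (lambda_i * g_i(x) = 0 for all i): OK

Verdict: the first failing condition is primal_feasibility -> primal.

primal


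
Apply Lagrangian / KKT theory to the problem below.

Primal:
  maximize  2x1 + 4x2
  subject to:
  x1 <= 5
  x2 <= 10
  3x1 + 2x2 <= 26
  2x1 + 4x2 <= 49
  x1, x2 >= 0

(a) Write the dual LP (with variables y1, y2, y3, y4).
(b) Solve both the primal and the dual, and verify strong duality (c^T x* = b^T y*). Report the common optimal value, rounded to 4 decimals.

The standard primal-dual pair for 'max c^T x s.t. A x <= b, x >= 0' is:
  Dual:  min b^T y  s.t.  A^T y >= c,  y >= 0.

So the dual LP is:
  minimize  5y1 + 10y2 + 26y3 + 49y4
  subject to:
    y1 + 3y3 + 2y4 >= 2
    y2 + 2y3 + 4y4 >= 4
    y1, y2, y3, y4 >= 0

Solving the primal: x* = (2, 10).
  primal value c^T x* = 44.
Solving the dual: y* = (0, 2.6667, 0.6667, 0).
  dual value b^T y* = 44.
Strong duality: c^T x* = b^T y*. Confirmed.

44


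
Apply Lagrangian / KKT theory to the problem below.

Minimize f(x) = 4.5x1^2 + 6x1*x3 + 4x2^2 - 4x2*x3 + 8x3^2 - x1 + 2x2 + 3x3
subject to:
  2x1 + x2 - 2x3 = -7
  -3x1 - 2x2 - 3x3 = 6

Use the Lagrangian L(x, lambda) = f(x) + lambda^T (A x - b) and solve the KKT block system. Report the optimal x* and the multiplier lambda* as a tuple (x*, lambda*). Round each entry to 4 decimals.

Form the Lagrangian:
  L(x, lambda) = (1/2) x^T Q x + c^T x + lambda^T (A x - b)
Stationarity (grad_x L = 0): Q x + c + A^T lambda = 0.
Primal feasibility: A x = b.

This gives the KKT block system:
  [ Q   A^T ] [ x     ]   [-c ]
  [ A    0  ] [ lambda ] = [ b ]

Solving the linear system:
  x*      = (-2.2091, -0.9273, 0.8273)
  lambda* = (5.6523, -1.5377)
  f(x*)   = 25.8144

x* = (-2.2091, -0.9273, 0.8273), lambda* = (5.6523, -1.5377)


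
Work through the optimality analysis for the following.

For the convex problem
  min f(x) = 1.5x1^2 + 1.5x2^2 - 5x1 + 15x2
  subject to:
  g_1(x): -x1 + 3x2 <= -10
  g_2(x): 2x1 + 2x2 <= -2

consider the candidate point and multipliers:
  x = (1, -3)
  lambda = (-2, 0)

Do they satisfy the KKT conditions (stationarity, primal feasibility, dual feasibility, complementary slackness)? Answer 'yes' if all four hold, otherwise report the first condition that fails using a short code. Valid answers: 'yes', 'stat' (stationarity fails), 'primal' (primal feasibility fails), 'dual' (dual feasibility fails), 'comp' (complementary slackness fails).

Gradient of f: grad f(x) = Q x + c = (-2, 6)
Constraint values g_i(x) = a_i^T x - b_i:
  g_1((1, -3)) = 0
  g_2((1, -3)) = -2
Stationarity residual: grad f(x) + sum_i lambda_i a_i = (0, 0)
  -> stationarity OK
Primal feasibility (all g_i <= 0): OK
Dual feasibility (all lambda_i >= 0): FAILS
Complementary slackness (lambda_i * g_i(x) = 0 for all i): OK

Verdict: the first failing condition is dual_feasibility -> dual.

dual


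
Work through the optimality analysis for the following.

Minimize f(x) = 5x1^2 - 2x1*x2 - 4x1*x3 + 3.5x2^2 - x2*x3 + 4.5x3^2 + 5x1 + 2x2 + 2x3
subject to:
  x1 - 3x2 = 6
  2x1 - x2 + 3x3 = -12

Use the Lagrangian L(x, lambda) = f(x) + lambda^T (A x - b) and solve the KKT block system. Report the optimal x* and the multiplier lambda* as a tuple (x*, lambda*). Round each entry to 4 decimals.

Form the Lagrangian:
  L(x, lambda) = (1/2) x^T Q x + c^T x + lambda^T (A x - b)
Stationarity (grad_x L = 0): Q x + c + A^T lambda = 0.
Primal feasibility: A x = b.

This gives the KKT block system:
  [ Q   A^T ] [ x     ]   [-c ]
  [ A    0  ] [ lambda ] = [ b ]

Solving the linear system:
  x*      = (-2.7196, -2.9065, -3.1558)
  lambda* = (-4.6522, 4.2058)
  f(x*)   = 26.3301

x* = (-2.7196, -2.9065, -3.1558), lambda* = (-4.6522, 4.2058)


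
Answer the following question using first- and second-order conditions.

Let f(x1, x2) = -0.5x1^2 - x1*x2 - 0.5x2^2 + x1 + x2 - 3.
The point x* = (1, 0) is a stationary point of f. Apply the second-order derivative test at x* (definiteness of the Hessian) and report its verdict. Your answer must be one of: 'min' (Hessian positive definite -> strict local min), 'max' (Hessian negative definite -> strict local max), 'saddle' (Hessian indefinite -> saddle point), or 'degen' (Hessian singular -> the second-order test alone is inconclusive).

Compute the Hessian H = grad^2 f:
  H = [[-1, -1], [-1, -1]]
Verify stationarity: grad f(x*) = H x* + g = (0, 0).
Eigenvalues of H: -2, 0.
H has a zero eigenvalue (singular; negative semidefinite but not definite), so H is neither positive definite, negative definite, nor indefinite. The second-order test alone is inconclusive -> degen.
(Indeed, f is constant along the null direction of H through x*, so x* is not a strict local extremum.)

degen


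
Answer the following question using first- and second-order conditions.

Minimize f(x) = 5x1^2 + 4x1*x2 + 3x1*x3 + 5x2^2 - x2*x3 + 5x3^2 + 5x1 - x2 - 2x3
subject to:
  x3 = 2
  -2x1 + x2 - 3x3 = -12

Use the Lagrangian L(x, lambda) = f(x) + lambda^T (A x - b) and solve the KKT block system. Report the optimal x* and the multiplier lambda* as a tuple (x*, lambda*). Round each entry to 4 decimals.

Form the Lagrangian:
  L(x, lambda) = (1/2) x^T Q x + c^T x + lambda^T (A x - b)
Stationarity (grad_x L = 0): Q x + c + A^T lambda = 0.
Primal feasibility: A x = b.

This gives the KKT block system:
  [ Q   A^T ] [ x     ]   [-c ]
  [ A    0  ] [ lambda ] = [ b ]

Solving the linear system:
  x*      = (2.1061, -1.7879, 2)
  lambda* = (11.2576, 12.4545)
  f(x*)   = 67.6288

x* = (2.1061, -1.7879, 2), lambda* = (11.2576, 12.4545)


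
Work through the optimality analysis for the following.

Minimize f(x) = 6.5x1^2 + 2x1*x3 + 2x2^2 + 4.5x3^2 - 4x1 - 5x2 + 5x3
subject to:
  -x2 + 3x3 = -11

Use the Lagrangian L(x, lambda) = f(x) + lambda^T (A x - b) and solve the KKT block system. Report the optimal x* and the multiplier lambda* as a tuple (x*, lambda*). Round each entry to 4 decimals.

Form the Lagrangian:
  L(x, lambda) = (1/2) x^T Q x + c^T x + lambda^T (A x - b)
Stationarity (grad_x L = 0): Q x + c + A^T lambda = 0.
Primal feasibility: A x = b.

This gives the KKT block system:
  [ Q   A^T ] [ x     ]   [-c ]
  [ A    0  ] [ lambda ] = [ b ]

Solving the linear system:
  x*      = (0.7298, 2.7694, -2.7435)
  lambda* = (6.0775)
  f(x*)   = 18.1842

x* = (0.7298, 2.7694, -2.7435), lambda* = (6.0775)


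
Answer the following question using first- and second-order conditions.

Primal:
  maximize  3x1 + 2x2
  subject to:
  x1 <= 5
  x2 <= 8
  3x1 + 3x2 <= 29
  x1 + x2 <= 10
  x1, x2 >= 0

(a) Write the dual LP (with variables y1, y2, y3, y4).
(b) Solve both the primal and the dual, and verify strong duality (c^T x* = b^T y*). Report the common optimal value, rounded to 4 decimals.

The standard primal-dual pair for 'max c^T x s.t. A x <= b, x >= 0' is:
  Dual:  min b^T y  s.t.  A^T y >= c,  y >= 0.

So the dual LP is:
  minimize  5y1 + 8y2 + 29y3 + 10y4
  subject to:
    y1 + 3y3 + y4 >= 3
    y2 + 3y3 + y4 >= 2
    y1, y2, y3, y4 >= 0

Solving the primal: x* = (5, 4.6667).
  primal value c^T x* = 24.3333.
Solving the dual: y* = (1, 0, 0.6667, 0).
  dual value b^T y* = 24.3333.
Strong duality: c^T x* = b^T y*. Confirmed.

24.3333


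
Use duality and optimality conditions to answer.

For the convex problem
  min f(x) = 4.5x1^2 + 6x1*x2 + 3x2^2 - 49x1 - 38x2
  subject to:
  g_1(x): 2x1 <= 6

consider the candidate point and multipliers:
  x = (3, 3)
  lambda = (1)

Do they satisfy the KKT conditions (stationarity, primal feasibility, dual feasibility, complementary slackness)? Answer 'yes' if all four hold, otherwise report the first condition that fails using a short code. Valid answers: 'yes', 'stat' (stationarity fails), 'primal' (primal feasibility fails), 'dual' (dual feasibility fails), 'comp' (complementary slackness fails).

Gradient of f: grad f(x) = Q x + c = (-4, -2)
Constraint values g_i(x) = a_i^T x - b_i:
  g_1((3, 3)) = 0
Stationarity residual: grad f(x) + sum_i lambda_i a_i = (-2, -2)
  -> stationarity FAILS
Primal feasibility (all g_i <= 0): OK
Dual feasibility (all lambda_i >= 0): OK
Complementary slackness (lambda_i * g_i(x) = 0 for all i): OK

Verdict: the first failing condition is stationarity -> stat.

stat


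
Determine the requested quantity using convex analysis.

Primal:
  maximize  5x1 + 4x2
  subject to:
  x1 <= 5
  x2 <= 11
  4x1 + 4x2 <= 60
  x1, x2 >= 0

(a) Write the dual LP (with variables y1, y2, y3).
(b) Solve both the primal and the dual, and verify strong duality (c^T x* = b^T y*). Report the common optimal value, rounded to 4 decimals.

The standard primal-dual pair for 'max c^T x s.t. A x <= b, x >= 0' is:
  Dual:  min b^T y  s.t.  A^T y >= c,  y >= 0.

So the dual LP is:
  minimize  5y1 + 11y2 + 60y3
  subject to:
    y1 + 4y3 >= 5
    y2 + 4y3 >= 4
    y1, y2, y3 >= 0

Solving the primal: x* = (5, 10).
  primal value c^T x* = 65.
Solving the dual: y* = (1, 0, 1).
  dual value b^T y* = 65.
Strong duality: c^T x* = b^T y*. Confirmed.

65


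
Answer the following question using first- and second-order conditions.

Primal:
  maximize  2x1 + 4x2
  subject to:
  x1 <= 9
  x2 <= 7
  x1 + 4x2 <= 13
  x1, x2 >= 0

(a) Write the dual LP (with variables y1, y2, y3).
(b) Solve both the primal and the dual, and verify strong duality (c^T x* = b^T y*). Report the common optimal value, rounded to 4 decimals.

The standard primal-dual pair for 'max c^T x s.t. A x <= b, x >= 0' is:
  Dual:  min b^T y  s.t.  A^T y >= c,  y >= 0.

So the dual LP is:
  minimize  9y1 + 7y2 + 13y3
  subject to:
    y1 + y3 >= 2
    y2 + 4y3 >= 4
    y1, y2, y3 >= 0

Solving the primal: x* = (9, 1).
  primal value c^T x* = 22.
Solving the dual: y* = (1, 0, 1).
  dual value b^T y* = 22.
Strong duality: c^T x* = b^T y*. Confirmed.

22


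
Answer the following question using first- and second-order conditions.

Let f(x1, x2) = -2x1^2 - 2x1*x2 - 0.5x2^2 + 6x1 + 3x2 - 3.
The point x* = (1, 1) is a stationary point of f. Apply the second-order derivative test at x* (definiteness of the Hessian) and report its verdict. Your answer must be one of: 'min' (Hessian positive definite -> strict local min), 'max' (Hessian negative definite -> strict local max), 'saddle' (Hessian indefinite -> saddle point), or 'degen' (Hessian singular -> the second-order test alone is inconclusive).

Compute the Hessian H = grad^2 f:
  H = [[-4, -2], [-2, -1]]
Verify stationarity: grad f(x*) = H x* + g = (0, 0).
Eigenvalues of H: -5, 0.
H has a zero eigenvalue (singular; negative semidefinite but not definite), so H is neither positive definite, negative definite, nor indefinite. The second-order test alone is inconclusive -> degen.
(Indeed, f is constant along the null direction of H through x*, so x* is not a strict local extremum.)

degen


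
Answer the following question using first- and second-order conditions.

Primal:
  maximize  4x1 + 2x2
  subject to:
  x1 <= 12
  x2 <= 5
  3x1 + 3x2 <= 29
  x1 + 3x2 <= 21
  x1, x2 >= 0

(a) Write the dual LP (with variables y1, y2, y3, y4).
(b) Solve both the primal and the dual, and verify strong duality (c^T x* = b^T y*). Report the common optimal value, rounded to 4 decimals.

The standard primal-dual pair for 'max c^T x s.t. A x <= b, x >= 0' is:
  Dual:  min b^T y  s.t.  A^T y >= c,  y >= 0.

So the dual LP is:
  minimize  12y1 + 5y2 + 29y3 + 21y4
  subject to:
    y1 + 3y3 + y4 >= 4
    y2 + 3y3 + 3y4 >= 2
    y1, y2, y3, y4 >= 0

Solving the primal: x* = (9.6667, 0).
  primal value c^T x* = 38.6667.
Solving the dual: y* = (0, 0, 1.3333, 0).
  dual value b^T y* = 38.6667.
Strong duality: c^T x* = b^T y*. Confirmed.

38.6667


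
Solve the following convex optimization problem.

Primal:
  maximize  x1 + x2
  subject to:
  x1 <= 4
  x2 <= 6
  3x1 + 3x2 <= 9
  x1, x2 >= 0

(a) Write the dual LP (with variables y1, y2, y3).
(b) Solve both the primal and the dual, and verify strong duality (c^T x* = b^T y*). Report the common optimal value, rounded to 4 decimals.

The standard primal-dual pair for 'max c^T x s.t. A x <= b, x >= 0' is:
  Dual:  min b^T y  s.t.  A^T y >= c,  y >= 0.

So the dual LP is:
  minimize  4y1 + 6y2 + 9y3
  subject to:
    y1 + 3y3 >= 1
    y2 + 3y3 >= 1
    y1, y2, y3 >= 0

Solving the primal: x* = (3, 0).
  primal value c^T x* = 3.
Solving the dual: y* = (0, 0, 0.3333).
  dual value b^T y* = 3.
Strong duality: c^T x* = b^T y*. Confirmed.

3


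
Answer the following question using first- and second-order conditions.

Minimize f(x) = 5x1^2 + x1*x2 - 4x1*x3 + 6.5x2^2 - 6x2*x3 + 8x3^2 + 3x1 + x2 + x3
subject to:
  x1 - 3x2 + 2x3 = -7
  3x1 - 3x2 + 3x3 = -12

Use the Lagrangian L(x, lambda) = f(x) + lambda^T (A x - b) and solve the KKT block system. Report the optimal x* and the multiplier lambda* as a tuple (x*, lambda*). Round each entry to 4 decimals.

Form the Lagrangian:
  L(x, lambda) = (1/2) x^T Q x + c^T x + lambda^T (A x - b)
Stationarity (grad_x L = 0): Q x + c + A^T lambda = 0.
Primal feasibility: A x = b.

This gives the KKT block system:
  [ Q   A^T ] [ x     ]   [-c ]
  [ A    0  ] [ lambda ] = [ b ]

Solving the linear system:
  x*      = (-1.9481, 0.9481, -1.1039)
  lambda* = (3.4416, 2.5584)
  f(x*)   = 24.3961

x* = (-1.9481, 0.9481, -1.1039), lambda* = (3.4416, 2.5584)


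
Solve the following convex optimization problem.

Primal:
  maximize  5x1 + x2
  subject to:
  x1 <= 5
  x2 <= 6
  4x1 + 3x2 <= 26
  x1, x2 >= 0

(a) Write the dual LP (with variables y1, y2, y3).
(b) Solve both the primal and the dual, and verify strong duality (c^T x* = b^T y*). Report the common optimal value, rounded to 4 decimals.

The standard primal-dual pair for 'max c^T x s.t. A x <= b, x >= 0' is:
  Dual:  min b^T y  s.t.  A^T y >= c,  y >= 0.

So the dual LP is:
  minimize  5y1 + 6y2 + 26y3
  subject to:
    y1 + 4y3 >= 5
    y2 + 3y3 >= 1
    y1, y2, y3 >= 0

Solving the primal: x* = (5, 2).
  primal value c^T x* = 27.
Solving the dual: y* = (3.6667, 0, 0.3333).
  dual value b^T y* = 27.
Strong duality: c^T x* = b^T y*. Confirmed.

27


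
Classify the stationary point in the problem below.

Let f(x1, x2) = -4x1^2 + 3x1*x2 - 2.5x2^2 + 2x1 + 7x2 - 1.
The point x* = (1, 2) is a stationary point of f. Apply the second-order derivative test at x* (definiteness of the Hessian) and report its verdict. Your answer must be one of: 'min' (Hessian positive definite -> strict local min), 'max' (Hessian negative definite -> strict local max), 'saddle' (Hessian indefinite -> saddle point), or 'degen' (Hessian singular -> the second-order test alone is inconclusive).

Compute the Hessian H = grad^2 f:
  H = [[-8, 3], [3, -5]]
Verify stationarity: grad f(x*) = H x* + g = (0, 0).
Eigenvalues of H: -9.8541, -3.1459.
Both eigenvalues < 0, so H is negative definite -> x* is a strict local max.

max


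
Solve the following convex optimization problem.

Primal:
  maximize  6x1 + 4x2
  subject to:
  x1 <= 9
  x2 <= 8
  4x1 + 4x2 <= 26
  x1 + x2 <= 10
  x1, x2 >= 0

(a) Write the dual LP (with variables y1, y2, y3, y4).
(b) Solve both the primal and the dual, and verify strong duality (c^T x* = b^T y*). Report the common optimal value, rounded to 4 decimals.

The standard primal-dual pair for 'max c^T x s.t. A x <= b, x >= 0' is:
  Dual:  min b^T y  s.t.  A^T y >= c,  y >= 0.

So the dual LP is:
  minimize  9y1 + 8y2 + 26y3 + 10y4
  subject to:
    y1 + 4y3 + y4 >= 6
    y2 + 4y3 + y4 >= 4
    y1, y2, y3, y4 >= 0

Solving the primal: x* = (6.5, 0).
  primal value c^T x* = 39.
Solving the dual: y* = (0, 0, 1.5, 0).
  dual value b^T y* = 39.
Strong duality: c^T x* = b^T y*. Confirmed.

39


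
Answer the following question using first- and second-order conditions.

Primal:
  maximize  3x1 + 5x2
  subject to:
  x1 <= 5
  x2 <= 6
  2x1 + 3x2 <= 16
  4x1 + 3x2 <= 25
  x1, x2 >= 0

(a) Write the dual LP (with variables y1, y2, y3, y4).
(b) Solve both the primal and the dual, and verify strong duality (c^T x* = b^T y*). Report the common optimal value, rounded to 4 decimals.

The standard primal-dual pair for 'max c^T x s.t. A x <= b, x >= 0' is:
  Dual:  min b^T y  s.t.  A^T y >= c,  y >= 0.

So the dual LP is:
  minimize  5y1 + 6y2 + 16y3 + 25y4
  subject to:
    y1 + 2y3 + 4y4 >= 3
    y2 + 3y3 + 3y4 >= 5
    y1, y2, y3, y4 >= 0

Solving the primal: x* = (0, 5.3333).
  primal value c^T x* = 26.6667.
Solving the dual: y* = (0, 0, 1.6667, 0).
  dual value b^T y* = 26.6667.
Strong duality: c^T x* = b^T y*. Confirmed.

26.6667


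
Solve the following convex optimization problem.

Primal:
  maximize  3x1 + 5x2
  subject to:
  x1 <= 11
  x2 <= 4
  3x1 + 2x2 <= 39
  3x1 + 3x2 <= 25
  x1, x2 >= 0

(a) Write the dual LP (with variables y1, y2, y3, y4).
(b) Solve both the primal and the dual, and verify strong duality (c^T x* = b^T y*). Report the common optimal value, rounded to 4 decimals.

The standard primal-dual pair for 'max c^T x s.t. A x <= b, x >= 0' is:
  Dual:  min b^T y  s.t.  A^T y >= c,  y >= 0.

So the dual LP is:
  minimize  11y1 + 4y2 + 39y3 + 25y4
  subject to:
    y1 + 3y3 + 3y4 >= 3
    y2 + 2y3 + 3y4 >= 5
    y1, y2, y3, y4 >= 0

Solving the primal: x* = (4.3333, 4).
  primal value c^T x* = 33.
Solving the dual: y* = (0, 2, 0, 1).
  dual value b^T y* = 33.
Strong duality: c^T x* = b^T y*. Confirmed.

33


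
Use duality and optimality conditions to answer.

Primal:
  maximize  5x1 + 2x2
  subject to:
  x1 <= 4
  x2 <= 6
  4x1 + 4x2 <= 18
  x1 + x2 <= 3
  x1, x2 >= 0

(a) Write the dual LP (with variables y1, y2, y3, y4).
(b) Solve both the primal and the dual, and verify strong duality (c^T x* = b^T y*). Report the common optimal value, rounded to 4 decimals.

The standard primal-dual pair for 'max c^T x s.t. A x <= b, x >= 0' is:
  Dual:  min b^T y  s.t.  A^T y >= c,  y >= 0.

So the dual LP is:
  minimize  4y1 + 6y2 + 18y3 + 3y4
  subject to:
    y1 + 4y3 + y4 >= 5
    y2 + 4y3 + y4 >= 2
    y1, y2, y3, y4 >= 0

Solving the primal: x* = (3, 0).
  primal value c^T x* = 15.
Solving the dual: y* = (0, 0, 0, 5).
  dual value b^T y* = 15.
Strong duality: c^T x* = b^T y*. Confirmed.

15


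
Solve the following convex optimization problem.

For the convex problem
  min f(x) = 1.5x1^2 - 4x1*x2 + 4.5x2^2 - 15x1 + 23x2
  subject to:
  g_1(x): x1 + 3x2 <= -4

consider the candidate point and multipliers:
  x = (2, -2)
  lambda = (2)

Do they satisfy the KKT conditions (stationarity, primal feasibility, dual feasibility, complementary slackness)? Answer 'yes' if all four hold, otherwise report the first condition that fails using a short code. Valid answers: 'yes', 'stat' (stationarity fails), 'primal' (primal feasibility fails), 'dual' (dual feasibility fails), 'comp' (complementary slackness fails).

Gradient of f: grad f(x) = Q x + c = (-1, -3)
Constraint values g_i(x) = a_i^T x - b_i:
  g_1((2, -2)) = 0
Stationarity residual: grad f(x) + sum_i lambda_i a_i = (1, 3)
  -> stationarity FAILS
Primal feasibility (all g_i <= 0): OK
Dual feasibility (all lambda_i >= 0): OK
Complementary slackness (lambda_i * g_i(x) = 0 for all i): OK

Verdict: the first failing condition is stationarity -> stat.

stat


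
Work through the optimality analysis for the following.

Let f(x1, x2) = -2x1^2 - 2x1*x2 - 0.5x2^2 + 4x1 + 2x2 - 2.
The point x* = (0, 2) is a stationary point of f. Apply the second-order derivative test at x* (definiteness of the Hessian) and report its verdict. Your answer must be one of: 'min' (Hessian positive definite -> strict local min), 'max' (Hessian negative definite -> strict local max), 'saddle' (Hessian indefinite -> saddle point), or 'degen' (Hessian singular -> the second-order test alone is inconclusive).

Compute the Hessian H = grad^2 f:
  H = [[-4, -2], [-2, -1]]
Verify stationarity: grad f(x*) = H x* + g = (0, 0).
Eigenvalues of H: -5, 0.
H has a zero eigenvalue (singular; negative semidefinite but not definite), so H is neither positive definite, negative definite, nor indefinite. The second-order test alone is inconclusive -> degen.
(Indeed, f is constant along the null direction of H through x*, so x* is not a strict local extremum.)

degen


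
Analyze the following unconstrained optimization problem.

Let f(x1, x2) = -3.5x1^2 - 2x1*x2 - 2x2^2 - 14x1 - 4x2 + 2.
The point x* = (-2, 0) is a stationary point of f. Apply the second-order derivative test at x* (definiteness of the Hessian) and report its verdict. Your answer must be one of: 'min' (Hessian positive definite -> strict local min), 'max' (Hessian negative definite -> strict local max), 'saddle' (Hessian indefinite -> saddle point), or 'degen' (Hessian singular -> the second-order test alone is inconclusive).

Compute the Hessian H = grad^2 f:
  H = [[-7, -2], [-2, -4]]
Verify stationarity: grad f(x*) = H x* + g = (0, 0).
Eigenvalues of H: -8, -3.
Both eigenvalues < 0, so H is negative definite -> x* is a strict local max.

max


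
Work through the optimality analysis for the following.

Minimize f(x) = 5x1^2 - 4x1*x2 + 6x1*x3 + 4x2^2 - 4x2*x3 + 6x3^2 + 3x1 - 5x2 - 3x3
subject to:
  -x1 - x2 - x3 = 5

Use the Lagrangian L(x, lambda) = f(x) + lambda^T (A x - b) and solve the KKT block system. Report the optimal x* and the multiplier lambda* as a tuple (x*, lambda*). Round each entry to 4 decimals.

Form the Lagrangian:
  L(x, lambda) = (1/2) x^T Q x + c^T x + lambda^T (A x - b)
Stationarity (grad_x L = 0): Q x + c + A^T lambda = 0.
Primal feasibility: A x = b.

This gives the KKT block system:
  [ Q   A^T ] [ x     ]   [-c ]
  [ A    0  ] [ lambda ] = [ b ]

Solving the linear system:
  x*      = (-2.2131, -2.3115, -0.4754)
  lambda* = (-12.7377)
  f(x*)   = 35.0164

x* = (-2.2131, -2.3115, -0.4754), lambda* = (-12.7377)
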